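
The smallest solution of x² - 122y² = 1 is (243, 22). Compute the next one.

Solutions to x² - Dy² = 1 are generated by powers of (x₀ + y₀√D).
The next solution satisfies x₁ + y₁√122 = (x₀ + y₀√122)², giving:
x₁ = x₀² + 122y₀² = 243² + 122·22² = 59049 + 59048 = 118097
y₁ = 2x₀y₀ = 2·243·22 = 10692

Verify: 118097² - 122·10692² = 13946901409 - 13946901408 = 1 ✓

x = 118097, y = 10692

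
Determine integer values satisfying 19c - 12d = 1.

Step 1: Check solvability.
gcd(19, 12) = 1
Since 1 divides 1, solutions exist.

Step 2: Apply extended Euclidean algorithm to find gcd.
We find integers such that 19*x0 + 12*y0 = 1

Step 3: Scale the particular solution.
Multiply by 1/1 = 1:
c = -5, d = -8

Step 4: Verify.
19*(-5) - 12*(-8) = 1 = 1 ✓

c = -5, d = -8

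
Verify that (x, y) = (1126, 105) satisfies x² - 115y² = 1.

Compute x² = 1126² = 1267876
Compute 115y² = 115·105² = 115·11025 = 1267875
x² - 115y² = 1267876 - 1267875 = 1
Since this equals 1, (1126, 105) is a solution.

Yes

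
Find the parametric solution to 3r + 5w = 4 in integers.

Step 1: Compute gcd(3, 5) = 1.
Since 1 divides 4, solutions exist.

Step 2: Find a particular solution using extended Euclidean algorithm.
We get r₀ = 8, w₀ = -4.
Check: 3*8 + 5*-4 = 4 = 4 ✓

Step 3: Write the general solution.
r = 8 + (5/1)t = 8 + 5t
w = -4 - (3/1)t = -4 - 3t
for any integer t.

r = 8 + 5t, w = -4 - 3t for integer t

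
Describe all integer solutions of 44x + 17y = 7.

Step 1: Compute gcd(44, 17) = 1.
Since 1 divides 7, solutions exist.

Step 2: Find a particular solution using extended Euclidean algorithm.
We get x₀ = -35, y₀ = 91.
Check: 44*-35 + 17*91 = 7 = 7 ✓

Step 3: Write the general solution.
x = -35 + (17/1)t = -35 + 17t
y = 91 - (44/1)t = 91 - 44t
for any integer t.

x = -35 + 17t, y = 91 - 44t for integer t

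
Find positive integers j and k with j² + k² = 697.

We need to find integers j, k > 0 such that j² + k² = 697.
Trying j = 11: k² = 697 - 11² = 697 - 121 = 576
k = 24
Check: 11² + 24² = 121 + 576 = 697 ✓

697 = 11² + 24²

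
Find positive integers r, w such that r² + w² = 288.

Search for r with 288 - r² a perfect square.
r = 12: 288 - 12² = 288 - 144 = 144 = 12² ✓
So r = 12, w = 12.

r = 12, w = 12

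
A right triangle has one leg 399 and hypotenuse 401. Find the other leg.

b² = c² - a² = 160801 - 159201 = 1600
b = 40

40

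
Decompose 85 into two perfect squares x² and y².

We need to find integers x, y > 0 such that x² + y² = 85.
Trying x = 2: y² = 85 - 2² = 85 - 4 = 81
y = 9
Check: 2² + 9² = 4 + 81 = 85 ✓

85 = 2² + 9²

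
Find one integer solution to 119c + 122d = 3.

Step 1: Check solvability.
gcd(119, 122) = 1
Since 1 divides 3, solutions exist.

Step 2: Apply extended Euclidean algorithm to find gcd.
We find integers such that 119*x0 + 122*y0 = 1

Step 3: Scale the particular solution.
Multiply by 3/1 = 3:
c = -123, d = 120

Step 4: Verify.
119*(-123) + 122*(120) = 3 = 3 ✓

c = -123, d = 120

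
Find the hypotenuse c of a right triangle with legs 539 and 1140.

c² = a² + b² = 539² + 1140² = 290521 + 1299600 = 1590121
c = sqrt(1590121) = 1261

1261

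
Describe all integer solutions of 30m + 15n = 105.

Step 1: Compute gcd(30, 15) = 15.
Since 15 divides 105, solutions exist.

Step 2: Find a particular solution using extended Euclidean algorithm.
We get m₀ = 0, n₀ = 7.
Check: 30*0 + 15*7 = 105 = 105 ✓

Step 3: Write the general solution.
m = 0 + (15/15)t = 0 + 1t
n = 7 - (30/15)t = 7 - 2t
for any integer t.

m = 0 + 1t, n = 7 - 2t for integer t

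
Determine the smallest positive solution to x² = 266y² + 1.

We seek the smallest positive integers (x, y) with x² - 266y² = 1, i.e., x² = 266y² + 1.
Try successive y values:
y = 1: x² = 266·1² + 1 = 267, not a perfect square
y = 2: x² = 266·2² + 1 = 1065, not a perfect square
y = 3: x² = 266·3² + 1 = 2395, not a perfect square
... continuing the search (or via continued fractions) ...
y = 42: x² = 266·42² + 1 = 469225, x = 685 ✓

Verify: 685² - 266·42² = 469225 - 469224 = 1 ✓

x = 685, y = 42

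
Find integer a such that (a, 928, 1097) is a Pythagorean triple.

a² = c² - b² = 1097² - 928² = 1203409 - 861184 = 342225
a = sqrt(342225) = 585

585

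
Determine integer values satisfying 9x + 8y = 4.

Step 1: Check solvability.
gcd(9, 8) = 1
Since 1 divides 4, solutions exist.

Step 2: Apply extended Euclidean algorithm to find gcd.
We find integers such that 9*x0 + 8*y0 = 1

Step 3: Scale the particular solution.
Multiply by 4/1 = 4:
x = 4, y = -4

Step 4: Verify.
9*(4) + 8*(-4) = 4 = 4 ✓

x = 4, y = -4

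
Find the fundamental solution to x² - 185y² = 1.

We seek the smallest positive integers (x, y) with x² - 185y² = 1, i.e., x² = 185y² + 1.
Try successive y values:
y = 1: x² = 185·1² + 1 = 186, not a perfect square
y = 2: x² = 185·2² + 1 = 741, not a perfect square
y = 3: x² = 185·3² + 1 = 1666, not a perfect square
... continuing the search (or via continued fractions) ...
y = 680: x² = 185·680² + 1 = 85544001, x = 9249 ✓

Verify: 9249² - 185·680² = 85544001 - 85544000 = 1 ✓

x = 9249, y = 680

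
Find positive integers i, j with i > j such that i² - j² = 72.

Factor: i² - j² = (i+j)(i-j) = 72.
We need two factors of 72 with the same parity.
Use i+j = 36 and i-j = 2 (product 36·2 = 72).
Adding: 2i = 38, so i = 19.
Subtracting: 2j = 34, so j = 17.
Check: 19² - 17² = 361 - 289 = 72 ✓

i = 19, j = 17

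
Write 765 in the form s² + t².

We need to find integers s, t > 0 such that s² + t² = 765.
Trying s = 6: t² = 765 - 6² = 765 - 36 = 729
t = 27
Check: 6² + 27² = 36 + 729 = 765 ✓

765 = 6² + 27²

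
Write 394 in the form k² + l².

We need to find integers k, l > 0 such that k² + l² = 394.
Trying k = 13: l² = 394 - 13² = 394 - 169 = 225
l = 15
Check: 13² + 15² = 169 + 225 = 394 ✓

394 = 13² + 15²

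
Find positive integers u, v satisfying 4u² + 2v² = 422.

Try small values of u and check whether (422 - 4u²)/2 is a perfect square.
u = 9: 4·9² = 324, so 2v² = 422 - 324 = 98, giving v² = 49, v = 7.
Check: 4·9² + 2·7² = 324 + 98 = 422 ✓

u = 9, v = 7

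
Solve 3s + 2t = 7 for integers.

Step 1: Check solvability.
gcd(3, 2) = 1
Since 1 divides 7, solutions exist.

Step 2: Apply extended Euclidean algorithm to find gcd.
We find integers such that 3*x0 + 2*y0 = 1

Step 3: Scale the particular solution.
Multiply by 7/1 = 7:
s = 7, t = -7

Step 4: Verify.
3*(7) + 2*(-7) = 7 = 7 ✓

s = 7, t = -7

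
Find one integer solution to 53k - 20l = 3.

Step 1: Check solvability.
gcd(53, 20) = 1
Since 1 divides 3, solutions exist.

Step 2: Apply extended Euclidean algorithm to find gcd.
We find integers such that 53*x0 + 20*y0 = 1

Step 3: Scale the particular solution.
Multiply by 3/1 = 3:
k = -9, l = -24

Step 4: Verify.
53*(-9) - 20*(-24) = 3 = 3 ✓

k = -9, l = -24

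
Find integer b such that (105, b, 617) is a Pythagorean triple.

b² = c² - a² = 617² - 105² = 380689 - 11025 = 369664
b = sqrt(369664) = 608

608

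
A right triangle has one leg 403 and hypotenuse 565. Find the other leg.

b² = c² - a² = 319225 - 162409 = 156816
b = 396

396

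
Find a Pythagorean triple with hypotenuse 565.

We need a² + b² = 565² = 319225.
Trying: 403² + 396² = 162409 + 156816 = 319225 ✓

(403, 396, 565)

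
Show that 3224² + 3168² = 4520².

Compute a² + b² = 3224² + 3168² = 10394176 + 10036224 = 20430400
Compute c² = 4520² = 20430400
Since 20430400 = 20430400, confirmed.

Yes, it is a Pythagorean triple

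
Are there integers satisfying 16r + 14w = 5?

Step 1: Compute gcd(16, 14).
gcd(16, 14) = 2

Step 2: Check divisibility.
Does 2 divide 5? 5 = 2 x 2 + 1, so no.

By the theorem on linear Diophantine equations, 16r + 14w = 5 has integer solutions if and only if gcd(16, 14) divides 5. Since 2 does not divide 5, no solutions exist.

No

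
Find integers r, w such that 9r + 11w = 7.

Step 1: Check solvability.
gcd(9, 11) = 1
Since 1 divides 7, solutions exist.

Step 2: Apply extended Euclidean algorithm to find gcd.
We find integers such that 9*x0 + 11*y0 = 1

Step 3: Scale the particular solution.
Multiply by 7/1 = 7:
r = 35, w = -28

Step 4: Verify.
9*(35) + 11*(-28) = 7 = 7 ✓

r = 35, w = -28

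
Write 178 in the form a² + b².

We need to find integers a, b > 0 such that a² + b² = 178.
Trying a = 3: b² = 178 - 3² = 178 - 9 = 169
b = 13
Check: 3² + 13² = 9 + 169 = 178 ✓

178 = 3² + 13²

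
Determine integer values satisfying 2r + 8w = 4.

Step 1: Check solvability.
gcd(2, 8) = 2
Since 2 divides 4, solutions exist.

Step 2: Apply extended Euclidean algorithm to find gcd.
We find integers such that 2*x0 + 8*y0 = 2

Step 3: Scale the particular solution.
Multiply by 4/2 = 2:
r = 2, w = 0

Step 4: Verify.
2*(2) + 8*(0) = 4 = 4 ✓

r = 2, w = 0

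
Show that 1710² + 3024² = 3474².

Compute a² + b² = 1710² + 3024² = 2924100 + 9144576 = 12068676
Compute c² = 3474² = 12068676
Since 12068676 = 12068676, confirmed.

Yes, it is a Pythagorean triple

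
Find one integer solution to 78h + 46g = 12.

Step 1: Check solvability.
gcd(78, 46) = 2
Since 2 divides 12, solutions exist.

Step 2: Apply extended Euclidean algorithm to find gcd.
We find integers such that 78*x0 + 46*y0 = 2

Step 3: Scale the particular solution.
Multiply by 12/2 = 6:
h = -60, g = 102

Step 4: Verify.
78*(-60) + 46*(102) = 12 = 12 ✓

h = -60, g = 102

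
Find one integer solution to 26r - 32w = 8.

Step 1: Check solvability.
gcd(26, 32) = 2
Since 2 divides 8, solutions exist.

Step 2: Apply extended Euclidean algorithm to find gcd.
We find integers such that 26*x0 + 32*y0 = 2

Step 3: Scale the particular solution.
Multiply by 8/2 = 4:
r = 20, w = 16

Step 4: Verify.
26*(20) - 32*(16) = 8 = 8 ✓

r = 20, w = 16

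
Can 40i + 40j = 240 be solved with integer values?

Step 1: Compute gcd(40, 40).
gcd(40, 40) = 40

Step 2: Check divisibility.
Does 40 divide 240? 240 = 40 x 6, so yes.

By the theorem on linear Diophantine equations, 40i + 40j = 240 has integer solutions if and only if gcd(40, 40) divides 240. Since 40 | 240, solutions exist.

Yes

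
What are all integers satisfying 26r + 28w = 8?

Step 1: Compute gcd(26, 28) = 2.
Since 2 divides 8, solutions exist.

Step 2: Find a particular solution using extended Euclidean algorithm.
We get r₀ = -4, w₀ = 4.
Check: 26*-4 + 28*4 = 8 = 8 ✓

Step 3: Write the general solution.
r = -4 + (28/2)t = -4 + 14t
w = 4 - (26/2)t = 4 - 13t
for any integer t.

r = -4 + 14t, w = 4 - 13t for integer t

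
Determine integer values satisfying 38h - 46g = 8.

Step 1: Check solvability.
gcd(38, 46) = 2
Since 2 divides 8, solutions exist.

Step 2: Apply extended Euclidean algorithm to find gcd.
We find integers such that 38*x0 + 46*y0 = 2

Step 3: Scale the particular solution.
Multiply by 8/2 = 4:
h = -24, g = -20

Step 4: Verify.
38*(-24) - 46*(-20) = 8 = 8 ✓

h = -24, g = -20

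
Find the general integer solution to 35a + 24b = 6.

Step 1: Compute gcd(35, 24) = 1.
Since 1 divides 6, solutions exist.

Step 2: Find a particular solution using extended Euclidean algorithm.
We get a₀ = 66, b₀ = -96.
Check: 35*66 + 24*-96 = 6 = 6 ✓

Step 3: Write the general solution.
a = 66 + (24/1)t = 66 + 24t
b = -96 - (35/1)t = -96 - 35t
for any integer t.

a = 66 + 24t, b = -96 - 35t for integer t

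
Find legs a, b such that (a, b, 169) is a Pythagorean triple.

We need a² + b² = 169² = 28561.
Trying: 119² + 120² = 14161 + 14400 = 28561 ✓

(119, 120, 169)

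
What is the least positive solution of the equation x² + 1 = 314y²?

We need x² = 314y² - 1. Try successive y:
y = 1: x² = 314·1² - 1 = 313, not a perfect square
y = 2: x² = 314·2² - 1 = 1255, not a perfect square
y = 3: x² = 314·3² - 1 = 2825, not a perfect square
...
y = 25: x² = 314·25² - 1 = 196249 = 443² ✓
Check: 443² - 314·25² = 196249 - 196250 = -1 ✓

x = 443, y = 25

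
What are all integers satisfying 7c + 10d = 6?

Step 1: Compute gcd(7, 10) = 1.
Since 1 divides 6, solutions exist.

Step 2: Find a particular solution using extended Euclidean algorithm.
We get c₀ = 18, d₀ = -12.
Check: 7*18 + 10*-12 = 6 = 6 ✓

Step 3: Write the general solution.
c = 18 + (10/1)t = 18 + 10t
d = -12 - (7/1)t = -12 - 7t
for any integer t.

c = 18 + 10t, d = -12 - 7t for integer t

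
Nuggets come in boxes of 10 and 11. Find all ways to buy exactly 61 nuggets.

We need non-negative integers (x, y) with 10x + 11y = 61.
For each x in 0..6, check if 61 - 10x is a non-negative multiple of 11.
x = 5: 11y = 11, y = 1 ✓

(5 boxes of 10, 1 boxes of 11)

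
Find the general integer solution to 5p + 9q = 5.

Step 1: Compute gcd(5, 9) = 1.
Since 1 divides 5, solutions exist.

Step 2: Find a particular solution using extended Euclidean algorithm.
We get p₀ = 10, q₀ = -5.
Check: 5*10 + 9*-5 = 5 = 5 ✓

Step 3: Write the general solution.
p = 10 + (9/1)t = 10 + 9t
q = -5 - (5/1)t = -5 - 5t
for any integer t.

p = 10 + 9t, q = -5 - 5t for integer t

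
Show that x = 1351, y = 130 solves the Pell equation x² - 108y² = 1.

Compute x² = 1351² = 1825201
Compute 108y² = 108·130² = 108·16900 = 1825200
x² - 108y² = 1825201 - 1825200 = 1
Since this equals 1, (1351, 130) is a solution.

Yes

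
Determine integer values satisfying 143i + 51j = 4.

Step 1: Check solvability.
gcd(143, 51) = 1
Since 1 divides 4, solutions exist.

Step 2: Apply extended Euclidean algorithm to find gcd.
We find integers such that 143*x0 + 51*y0 = 1

Step 3: Scale the particular solution.
Multiply by 4/1 = 4:
i = 20, j = -56

Step 4: Verify.
143*(20) + 51*(-56) = 4 = 4 ✓

i = 20, j = -56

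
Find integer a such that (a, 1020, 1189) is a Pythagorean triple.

a² = c² - b² = 1189² - 1020² = 1413721 - 1040400 = 373321
a = sqrt(373321) = 611

611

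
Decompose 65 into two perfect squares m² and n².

We need to find integers m, n > 0 such that m² + n² = 65.
Trying m = 1: n² = 65 - 1² = 65 - 1 = 64
n = 8
Check: 1² + 8² = 1 + 64 = 65 ✓

65 = 1² + 8²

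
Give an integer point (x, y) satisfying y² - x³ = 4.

Try small integer x values and check whether x³ + 4 is a perfect square.
x = 0: x³ + 4 = 0³ + 4 = 0 + 4 = 4
Is 4 a perfect square? 2² = 4 ✓
So (x, y) = (0, 2) is a solution.

x = 0, y = 2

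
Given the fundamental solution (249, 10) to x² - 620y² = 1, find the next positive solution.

Solutions to x² - Dy² = 1 are generated by powers of (x₀ + y₀√D).
The next solution satisfies x₁ + y₁√620 = (x₀ + y₀√620)², giving:
x₁ = x₀² + 620y₀² = 249² + 620·10² = 62001 + 62000 = 124001
y₁ = 2x₀y₀ = 2·249·10 = 4980

Verify: 124001² - 620·4980² = 15376248001 - 15376248000 = 1 ✓

x = 124001, y = 4980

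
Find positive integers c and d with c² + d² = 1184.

We need to find integers c, d > 0 such that c² + d² = 1184.
Trying c = 20: d² = 1184 - 20² = 1184 - 400 = 784
d = 28
Check: 20² + 28² = 400 + 784 = 1184 ✓

1184 = 20² + 28²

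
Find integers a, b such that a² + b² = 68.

We need to find integers a, b > 0 such that a² + b² = 68.
Trying a = 2: b² = 68 - 2² = 68 - 4 = 64
b = 8
Check: 2² + 8² = 4 + 64 = 68 ✓

68 = 2² + 8²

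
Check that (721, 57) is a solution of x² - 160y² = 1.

Compute x² = 721² = 519841
Compute 160y² = 160·57² = 160·3249 = 519840
x² - 160y² = 519841 - 519840 = 1
Since this equals 1, (721, 57) is a solution.

Yes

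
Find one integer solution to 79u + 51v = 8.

Step 1: Check solvability.
gcd(79, 51) = 1
Since 1 divides 8, solutions exist.

Step 2: Apply extended Euclidean algorithm to find gcd.
We find integers such that 79*x0 + 51*y0 = 1

Step 3: Scale the particular solution.
Multiply by 8/1 = 8:
u = -160, v = 248

Step 4: Verify.
79*(-160) + 51*(248) = 8 = 8 ✓

u = -160, v = 248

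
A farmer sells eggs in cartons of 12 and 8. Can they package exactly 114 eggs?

We need non-negative a, b with 12a + 8b = 114.
gcd(12, 8) = 4, and 4 does not divide 114.
No integer solutions exist.

No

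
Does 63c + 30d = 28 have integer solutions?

Step 1: Compute gcd(63, 30).
gcd(63, 30) = 3

Step 2: Check divisibility.
Does 3 divide 28? 28 = 3 x 9 + 1, so no.

By the theorem on linear Diophantine equations, 63c + 30d = 28 has integer solutions if and only if gcd(63, 30) divides 28. Since 3 does not divide 28, no solutions exist.

No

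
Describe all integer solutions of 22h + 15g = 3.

Step 1: Compute gcd(22, 15) = 1.
Since 1 divides 3, solutions exist.

Step 2: Find a particular solution using extended Euclidean algorithm.
We get h₀ = -6, g₀ = 9.
Check: 22*-6 + 15*9 = 3 = 3 ✓

Step 3: Write the general solution.
h = -6 + (15/1)t = -6 + 15t
g = 9 - (22/1)t = 9 - 22t
for any integer t.

h = -6 + 15t, g = 9 - 22t for integer t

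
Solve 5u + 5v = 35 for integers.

Step 1: Check solvability.
gcd(5, 5) = 5
Since 5 divides 35, solutions exist.

Step 2: Apply extended Euclidean algorithm to find gcd.
We find integers such that 5*x0 + 5*y0 = 5

Step 3: Scale the particular solution.
Multiply by 35/5 = 7:
u = 0, v = 7

Step 4: Verify.
5*(0) + 5*(7) = 35 = 35 ✓

u = 0, v = 7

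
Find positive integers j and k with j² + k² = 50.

We need to find integers j, k > 0 such that j² + k² = 50.
Trying j = 1: k² = 50 - 1² = 50 - 1 = 49
k = 7
Check: 1² + 7² = 1 + 49 = 50 ✓

50 = 1² + 7²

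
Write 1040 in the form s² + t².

We need to find integers s, t > 0 such that s² + t² = 1040.
Trying s = 4: t² = 1040 - 4² = 1040 - 16 = 1024
t = 32
Check: 4² + 32² = 16 + 1024 = 1040 ✓

1040 = 4² + 32²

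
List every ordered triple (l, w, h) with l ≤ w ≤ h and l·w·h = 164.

Iterate l from 1 to ⌊164^(1/3)⌋. For each l dividing 164, iterate w ≥ l with w dividing 164/l, and set h = 164/(l·w).
Triples found (4): (1×1×164), (1×2×82), (1×4×41), (2×2×41)

(1×1×164), (1×2×82), (1×4×41), (2×2×41)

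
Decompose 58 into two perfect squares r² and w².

We need to find integers r, w > 0 such that r² + w² = 58.
Trying r = 3: w² = 58 - 3² = 58 - 9 = 49
w = 7
Check: 3² + 7² = 9 + 49 = 58 ✓

58 = 3² + 7²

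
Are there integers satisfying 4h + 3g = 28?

Step 1: Compute gcd(4, 3).
gcd(4, 3) = 1

Step 2: Check divisibility.
Does 1 divide 28? 28 = 1 x 28, so yes.

By the theorem on linear Diophantine equations, 4h + 3g = 28 has integer solutions if and only if gcd(4, 3) divides 28. Since 1 | 28, solutions exist.

Yes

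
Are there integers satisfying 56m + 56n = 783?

Step 1: Compute gcd(56, 56).
gcd(56, 56) = 56

Step 2: Check divisibility.
Does 56 divide 783? 783 = 56 x 13 + 55, so no.

By the theorem on linear Diophantine equations, 56m + 56n = 783 has integer solutions if and only if gcd(56, 56) divides 783. Since 56 does not divide 783, no solutions exist.

No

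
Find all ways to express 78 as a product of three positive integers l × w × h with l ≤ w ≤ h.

Iterate l from 1 to ⌊78^(1/3)⌋. For each l dividing 78, iterate w ≥ l with w dividing 78/l, and set h = 78/(l·w).
Triples found (5): (1×1×78), (1×2×39), (1×3×26), (1×6×13), (2×3×13)

(1×1×78), (1×2×39), (1×3×26), (1×6×13), (2×3×13)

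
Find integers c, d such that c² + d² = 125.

We need to find integers c, d > 0 such that c² + d² = 125.
Trying c = 2: d² = 125 - 2² = 125 - 4 = 121
d = 11
Check: 2² + 11² = 4 + 121 = 125 ✓

125 = 2² + 11²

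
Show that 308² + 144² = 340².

Compute a² + b² = 308² + 144² = 94864 + 20736 = 115600
Compute c² = 340² = 115600
Since 115600 = 115600, confirmed.

Yes, it is a Pythagorean triple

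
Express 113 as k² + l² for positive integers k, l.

We need to find integers k, l > 0 such that k² + l² = 113.
Trying k = 7: l² = 113 - 7² = 113 - 49 = 64
l = 8
Check: 7² + 8² = 49 + 64 = 113 ✓

113 = 7² + 8²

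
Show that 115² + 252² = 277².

Compute a² + b²:
115² + 252² = 13225 + 63504 = 76729
Compute c²:
277² = 76729
Since 76729 = 76729, it is a Pythagorean triple.

Yes, it is a Pythagorean triple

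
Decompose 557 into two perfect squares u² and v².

We need to find integers u, v > 0 such that u² + v² = 557.
Trying u = 14: v² = 557 - 14² = 557 - 196 = 361
v = 19
Check: 14² + 19² = 196 + 361 = 557 ✓

557 = 14² + 19²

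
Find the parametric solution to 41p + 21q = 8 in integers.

Step 1: Compute gcd(41, 21) = 1.
Since 1 divides 8, solutions exist.

Step 2: Find a particular solution using extended Euclidean algorithm.
We get p₀ = -8, q₀ = 16.
Check: 41*-8 + 21*16 = 8 = 8 ✓

Step 3: Write the general solution.
p = -8 + (21/1)t = -8 + 21t
q = 16 - (41/1)t = 16 - 41t
for any integer t.

p = -8 + 21t, q = 16 - 41t for integer t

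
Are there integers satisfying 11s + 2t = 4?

Step 1: Compute gcd(11, 2).
gcd(11, 2) = 1

Step 2: Check divisibility.
Does 1 divide 4? 4 = 1 x 4, so yes.

By the theorem on linear Diophantine equations, 11s + 2t = 4 has integer solutions if and only if gcd(11, 2) divides 4. Since 1 | 4, solutions exist.

Yes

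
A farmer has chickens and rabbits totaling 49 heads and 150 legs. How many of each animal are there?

Let c = chickens, r = rabbits.
Heads: c + r = 49
Legs: 2c + 4r = 150
From the first equation, c = 49 - r. Substitute:
2(49 - r) + 4r = 150
98 + 2r = 150
r = (150 - 98)/2 = 26
c = 49 - 26 = 23

Chickens: 23, Rabbits: 26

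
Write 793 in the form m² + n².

We need to find integers m, n > 0 such that m² + n² = 793.
Trying m = 3: n² = 793 - 3² = 793 - 9 = 784
n = 28
Check: 3² + 28² = 9 + 784 = 793 ✓

793 = 3² + 28²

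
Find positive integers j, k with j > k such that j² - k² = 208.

Factor: j² - k² = (j+k)(j-k) = 208.
We need two factors of 208 with the same parity.
Use j+k = 104 and j-k = 2 (product 104·2 = 208).
Adding: 2j = 106, so j = 53.
Subtracting: 2k = 102, so k = 51.
Check: 53² - 51² = 2809 - 2601 = 208 ✓

j = 53, k = 51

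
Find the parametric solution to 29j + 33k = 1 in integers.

Step 1: Compute gcd(29, 33) = 1.
Since 1 divides 1, solutions exist.

Step 2: Find a particular solution using extended Euclidean algorithm.
We get j₀ = 8, k₀ = -7.
Check: 29*8 + 33*-7 = 1 = 1 ✓

Step 3: Write the general solution.
j = 8 + (33/1)t = 8 + 33t
k = -7 - (29/1)t = -7 - 29t
for any integer t.

j = 8 + 33t, k = -7 - 29t for integer t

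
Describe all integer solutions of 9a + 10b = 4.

Step 1: Compute gcd(9, 10) = 1.
Since 1 divides 4, solutions exist.

Step 2: Find a particular solution using extended Euclidean algorithm.
We get a₀ = -4, b₀ = 4.
Check: 9*-4 + 10*4 = 4 = 4 ✓

Step 3: Write the general solution.
a = -4 + (10/1)t = -4 + 10t
b = 4 - (9/1)t = 4 - 9t
for any integer t.

a = -4 + 10t, b = 4 - 9t for integer t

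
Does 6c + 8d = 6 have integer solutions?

Step 1: Compute gcd(6, 8).
gcd(6, 8) = 2

Step 2: Check divisibility.
Does 2 divide 6? 6 = 2 x 3, so yes.

By the theorem on linear Diophantine equations, 6c + 8d = 6 has integer solutions if and only if gcd(6, 8) divides 6. Since 2 | 6, solutions exist.

Yes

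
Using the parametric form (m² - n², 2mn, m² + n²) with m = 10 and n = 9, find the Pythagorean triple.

a = m² - n² = 100 - 81 = 19
b = 2mn = 2·10·9 = 180
c = m² + n² = 100 + 81 = 181
Verify: 19² + 180² = 361 + 32400 = 32761 = 181² ✓

(19, 180, 181)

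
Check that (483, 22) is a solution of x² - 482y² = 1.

Compute x² = 483² = 233289
Compute 482y² = 482·22² = 482·484 = 233288
x² - 482y² = 233289 - 233288 = 1
Since this equals 1, (483, 22) is a solution.

Yes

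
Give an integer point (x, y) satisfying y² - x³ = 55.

Try small integer x values and check whether x³ + 55 is a perfect square.
x = 9: x³ + 55 = 9³ + 55 = 729 + 55 = 784
Is 784 a perfect square? 28² = 784 ✓
So (x, y) = (9, -28) is a solution.

x = 9, y = -28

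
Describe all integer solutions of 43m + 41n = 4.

Step 1: Compute gcd(43, 41) = 1.
Since 1 divides 4, solutions exist.

Step 2: Find a particular solution using extended Euclidean algorithm.
We get m₀ = -80, n₀ = 84.
Check: 43*-80 + 41*84 = 4 = 4 ✓

Step 3: Write the general solution.
m = -80 + (41/1)t = -80 + 41t
n = 84 - (43/1)t = 84 - 43t
for any integer t.

m = -80 + 41t, n = 84 - 43t for integer t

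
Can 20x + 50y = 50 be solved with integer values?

Step 1: Compute gcd(20, 50).
gcd(20, 50) = 10

Step 2: Check divisibility.
Does 10 divide 50? 50 = 10 x 5, so yes.

By the theorem on linear Diophantine equations, 20x + 50y = 50 has integer solutions if and only if gcd(20, 50) divides 50. Since 10 | 50, solutions exist.

Yes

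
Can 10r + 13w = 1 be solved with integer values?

Step 1: Compute gcd(10, 13).
gcd(10, 13) = 1

Step 2: Check divisibility.
Does 1 divide 1? 1 = 1 x 1, so yes.

By the theorem on linear Diophantine equations, 10r + 13w = 1 has integer solutions if and only if gcd(10, 13) divides 1. Since 1 | 1, solutions exist.

Yes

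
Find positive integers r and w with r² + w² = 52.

We need to find integers r, w > 0 such that r² + w² = 52.
Trying r = 4: w² = 52 - 4² = 52 - 16 = 36
w = 6
Check: 4² + 6² = 16 + 36 = 52 ✓

52 = 4² + 6²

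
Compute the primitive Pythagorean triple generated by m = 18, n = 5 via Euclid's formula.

a = m² - n² = 18² - 5² = 324 - 25 = 299
b = 2mn = 2·18·5 = 180
c = m² + n² = 324 + 25 = 349
Verify: 299² + 180² = 89401 + 32400 = 121801 = 349² ✓

(299, 180, 349)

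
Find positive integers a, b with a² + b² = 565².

We need a² + b² = 565² = 319225.
Trying: 75² + 560² = 5625 + 313600 = 319225 ✓

(75, 560, 565)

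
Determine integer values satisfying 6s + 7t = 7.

Step 1: Check solvability.
gcd(6, 7) = 1
Since 1 divides 7, solutions exist.

Step 2: Apply extended Euclidean algorithm to find gcd.
We find integers such that 6*x0 + 7*y0 = 1

Step 3: Scale the particular solution.
Multiply by 7/1 = 7:
s = -7, t = 7

Step 4: Verify.
6*(-7) + 7*(7) = 7 = 7 ✓

s = -7, t = 7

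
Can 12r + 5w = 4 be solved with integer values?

Step 1: Compute gcd(12, 5).
gcd(12, 5) = 1

Step 2: Check divisibility.
Does 1 divide 4? 4 = 1 x 4, so yes.

By the theorem on linear Diophantine equations, 12r + 5w = 4 has integer solutions if and only if gcd(12, 5) divides 4. Since 1 | 4, solutions exist.

Yes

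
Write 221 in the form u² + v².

We need to find integers u, v > 0 such that u² + v² = 221.
Trying u = 5: v² = 221 - 5² = 221 - 25 = 196
v = 14
Check: 5² + 14² = 25 + 196 = 221 ✓

221 = 5² + 14²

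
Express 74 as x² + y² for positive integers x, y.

We need to find integers x, y > 0 such that x² + y² = 74.
Trying x = 5: y² = 74 - 5² = 74 - 25 = 49
y = 7
Check: 5² + 7² = 25 + 49 = 74 ✓

74 = 5² + 7²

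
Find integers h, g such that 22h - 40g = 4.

Step 1: Check solvability.
gcd(22, 40) = 2
Since 2 divides 4, solutions exist.

Step 2: Apply extended Euclidean algorithm to find gcd.
We find integers such that 22*x0 + 40*y0 = 2

Step 3: Scale the particular solution.
Multiply by 4/2 = 2:
h = -18, g = -10

Step 4: Verify.
22*(-18) - 40*(-10) = 4 = 4 ✓

h = -18, g = -10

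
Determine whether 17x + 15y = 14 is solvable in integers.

Step 1: Compute gcd(17, 15).
gcd(17, 15) = 1

Step 2: Check divisibility.
Does 1 divide 14? 14 = 1 x 14, so yes.

By the theorem on linear Diophantine equations, 17x + 15y = 14 has integer solutions if and only if gcd(17, 15) divides 14. Since 1 | 14, solutions exist.

Yes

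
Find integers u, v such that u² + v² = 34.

We need to find integers u, v > 0 such that u² + v² = 34.
Trying u = 3: v² = 34 - 3² = 34 - 9 = 25
v = 5
Check: 3² + 5² = 9 + 25 = 34 ✓

34 = 3² + 5²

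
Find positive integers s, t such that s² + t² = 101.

Search for s with 101 - s² a perfect square.
s = 1: 101 - 1² = 101 - 1 = 100 = 10² ✓
So s = 1, t = 10.

s = 1, t = 10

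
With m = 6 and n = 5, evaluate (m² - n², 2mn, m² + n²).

a = m² - n² = 36 - 25 = 11
b = 2mn = 2·6·5 = 60
c = m² + n² = 36 + 25 = 61
Verify: 11² + 60² = 121 + 3600 = 3721 = 61² ✓

(11, 60, 61)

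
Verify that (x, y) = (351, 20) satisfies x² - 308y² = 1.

Compute x² = 351² = 123201
Compute 308y² = 308·20² = 308·400 = 123200
x² - 308y² = 123201 - 123200 = 1
Since this equals 1, (351, 20) is a solution.

Yes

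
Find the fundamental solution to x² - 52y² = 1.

We seek the smallest positive integers (x, y) with x² - 52y² = 1, i.e., x² = 52y² + 1.
Try successive y values:
y = 1: x² = 52·1² + 1 = 53, not a perfect square
y = 2: x² = 52·2² + 1 = 209, not a perfect square
y = 3: x² = 52·3² + 1 = 469, not a perfect square
... continuing the search (or via continued fractions) ...
y = 90: x² = 52·90² + 1 = 421201, x = 649 ✓

Verify: 649² - 52·90² = 421201 - 421200 = 1 ✓

x = 649, y = 90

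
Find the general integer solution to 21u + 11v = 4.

Step 1: Compute gcd(21, 11) = 1.
Since 1 divides 4, solutions exist.

Step 2: Find a particular solution using extended Euclidean algorithm.
We get u₀ = -4, v₀ = 8.
Check: 21*-4 + 11*8 = 4 = 4 ✓

Step 3: Write the general solution.
u = -4 + (11/1)t = -4 + 11t
v = 8 - (21/1)t = 8 - 21t
for any integer t.

u = -4 + 11t, v = 8 - 21t for integer t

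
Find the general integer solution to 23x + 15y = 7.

Step 1: Compute gcd(23, 15) = 1.
Since 1 divides 7, solutions exist.

Step 2: Find a particular solution using extended Euclidean algorithm.
We get x₀ = 14, y₀ = -21.
Check: 23*14 + 15*-21 = 7 = 7 ✓

Step 3: Write the general solution.
x = 14 + (15/1)t = 14 + 15t
y = -21 - (23/1)t = -21 - 23t
for any integer t.

x = 14 + 15t, y = -21 - 23t for integer t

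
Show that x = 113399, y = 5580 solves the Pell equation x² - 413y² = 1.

Compute x² = 113399² = 12859333201
Compute 413y² = 413·5580² = 413·31136400 = 12859333200
x² - 413y² = 12859333201 - 12859333200 = 1
Since this equals 1, (113399, 5580) is a solution.

Yes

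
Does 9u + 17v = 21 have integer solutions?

Step 1: Compute gcd(9, 17).
gcd(9, 17) = 1

Step 2: Check divisibility.
Does 1 divide 21? 21 = 1 x 21, so yes.

By the theorem on linear Diophantine equations, 9u + 17v = 21 has integer solutions if and only if gcd(9, 17) divides 21. Since 1 | 21, solutions exist.

Yes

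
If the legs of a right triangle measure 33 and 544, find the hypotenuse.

c² = a² + b² = 33² + 544² = 1089 + 295936 = 297025
c = 545

545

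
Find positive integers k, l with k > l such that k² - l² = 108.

Factor: k² - l² = (k+l)(k-l) = 108.
We need two factors of 108 with the same parity.
Use k+l = 54 and k-l = 2 (product 54·2 = 108).
Adding: 2k = 56, so k = 28.
Subtracting: 2l = 52, so l = 26.
Check: 28² - 26² = 784 - 676 = 108 ✓

k = 28, l = 26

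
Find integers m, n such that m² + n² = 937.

We need to find integers m, n > 0 such that m² + n² = 937.
Trying m = 19: n² = 937 - 19² = 937 - 361 = 576
n = 24
Check: 19² + 24² = 361 + 576 = 937 ✓

937 = 19² + 24²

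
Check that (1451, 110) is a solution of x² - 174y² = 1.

Compute x² = 1451² = 2105401
Compute 174y² = 174·110² = 174·12100 = 2105400
x² - 174y² = 2105401 - 2105400 = 1
Since this equals 1, (1451, 110) is a solution.

Yes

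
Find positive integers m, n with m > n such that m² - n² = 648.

Factor: m² - n² = (m+n)(m-n) = 648.
We need two factors of 648 with the same parity.
Use m+n = 324 and m-n = 2 (product 324·2 = 648).
Adding: 2m = 326, so m = 163.
Subtracting: 2n = 322, so n = 161.
Check: 163² - 161² = 26569 - 25921 = 648 ✓

m = 163, n = 161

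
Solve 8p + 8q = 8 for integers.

Step 1: Check solvability.
gcd(8, 8) = 8
Since 8 divides 8, solutions exist.

Step 2: Apply extended Euclidean algorithm to find gcd.
We find integers such that 8*x0 + 8*y0 = 8

Step 3: Scale the particular solution.
Multiply by 8/8 = 1:
p = 0, q = 1

Step 4: Verify.
8*(0) + 8*(1) = 8 = 8 ✓

p = 0, q = 1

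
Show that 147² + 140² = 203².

Compute a² + b² = 147² + 140² = 21609 + 19600 = 41209
Compute c² = 203² = 41209
Since 41209 = 41209, confirmed.

Yes, it is a Pythagorean triple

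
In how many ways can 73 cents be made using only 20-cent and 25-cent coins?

We need non-negative integers (x, y) with 20x + 25y = 73.
For each x from 0 to 3, check if (73 - 20x) is a non-negative multiple of 25.
Solutions (x, y): none
Count: 0

0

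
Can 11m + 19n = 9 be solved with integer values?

Step 1: Compute gcd(11, 19).
gcd(11, 19) = 1

Step 2: Check divisibility.
Does 1 divide 9? 9 = 1 x 9, so yes.

By the theorem on linear Diophantine equations, 11m + 19n = 9 has integer solutions if and only if gcd(11, 19) divides 9. Since 1 | 9, solutions exist.

Yes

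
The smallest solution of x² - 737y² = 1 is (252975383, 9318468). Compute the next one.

Solutions to x² - Dy² = 1 are generated by powers of (x₀ + y₀√D).
The next solution satisfies x₁ + y₁√737 = (x₀ + y₀√737)², giving:
x₁ = x₀² + 737y₀² = 252975383² + 737·9318468² = 63996544403996689 + 63996544403996688 = 127993088807993377
y₁ = 2x₀y₀ = 2·252975383·9318468 = 4714686022546488

Verify: 127993088807993377² - 737·4714686022546488² = 16382230782610879464409649275864129 - 16382230782610879464409649275864128 = 1 ✓

x = 127993088807993377, y = 4714686022546488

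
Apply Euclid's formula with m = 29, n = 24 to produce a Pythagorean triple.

a = m² - n² = 29² - 24² = 841 - 576 = 265
b = 2mn = 2·29·24 = 1392
c = m² + n² = 841 + 576 = 1417
Verify: 265² + 1392² = 70225 + 1937664 = 2007889 = 1417² ✓

(265, 1392, 1417)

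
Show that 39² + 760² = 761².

Compute a² + b²:
39² + 760² = 1521 + 577600 = 579121
Compute c²:
761² = 579121
Since 579121 = 579121, it is a Pythagorean triple.

Yes, it is a Pythagorean triple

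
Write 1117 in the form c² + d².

We need to find integers c, d > 0 such that c² + d² = 1117.
Trying c = 21: d² = 1117 - 21² = 1117 - 441 = 676
d = 26
Check: 21² + 26² = 441 + 676 = 1117 ✓

1117 = 21² + 26²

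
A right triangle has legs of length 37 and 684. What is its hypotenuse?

c² = a² + b² = 37² + 684² = 1369 + 467856 = 469225
c = 685

685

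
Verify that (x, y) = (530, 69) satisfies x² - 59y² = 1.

Compute x² = 530² = 280900
Compute 59y² = 59·69² = 59·4761 = 280899
x² - 59y² = 280900 - 280899 = 1
Since this equals 1, (530, 69) is a solution.

Yes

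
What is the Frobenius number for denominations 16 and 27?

For two coprime denominations a and b, the Frobenius number (largest value not representable as a non-negative combination) is ab - a - b.
Here gcd(16, 27) = 1, so they are coprime.
F(16, 27) = 16·27 - 16 - 27 = 432 - 43 = 389

389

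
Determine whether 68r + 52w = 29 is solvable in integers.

Step 1: Compute gcd(68, 52).
gcd(68, 52) = 4

Step 2: Check divisibility.
Does 4 divide 29? 29 = 4 x 7 + 1, so no.

By the theorem on linear Diophantine equations, 68r + 52w = 29 has integer solutions if and only if gcd(68, 52) divides 29. Since 4 does not divide 29, no solutions exist.

No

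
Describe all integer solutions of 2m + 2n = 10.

Step 1: Compute gcd(2, 2) = 2.
Since 2 divides 10, solutions exist.

Step 2: Find a particular solution using extended Euclidean algorithm.
We get m₀ = 0, n₀ = 5.
Check: 2*0 + 2*5 = 10 = 10 ✓

Step 3: Write the general solution.
m = 0 + (2/2)t = 0 + 1t
n = 5 - (2/2)t = 5 - 1t
for any integer t.

m = 0 + 1t, n = 5 - 1t for integer t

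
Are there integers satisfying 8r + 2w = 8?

Step 1: Compute gcd(8, 2).
gcd(8, 2) = 2

Step 2: Check divisibility.
Does 2 divide 8? 8 = 2 x 4, so yes.

By the theorem on linear Diophantine equations, 8r + 2w = 8 has integer solutions if and only if gcd(8, 2) divides 8. Since 2 | 8, solutions exist.

Yes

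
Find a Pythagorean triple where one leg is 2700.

We need the other leg and hypotenuse such that 2700² + x² = c².
Take x = 208, c = 2708: 2700² + 208² = 7290000 + 43264 = 7333264 = 2708² ✓
Triple: (2700, 208, 2708)

(2700, 208, 2708)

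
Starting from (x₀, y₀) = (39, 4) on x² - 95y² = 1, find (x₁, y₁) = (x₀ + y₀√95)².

Solutions to x² - Dy² = 1 are generated by powers of (x₀ + y₀√D).
The next solution satisfies x₁ + y₁√95 = (x₀ + y₀√95)², giving:
x₁ = x₀² + 95y₀² = 39² + 95·4² = 1521 + 1520 = 3041
y₁ = 2x₀y₀ = 2·39·4 = 312

Verify: 3041² - 95·312² = 9247681 - 9247680 = 1 ✓

x = 3041, y = 312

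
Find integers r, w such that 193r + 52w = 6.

Step 1: Check solvability.
gcd(193, 52) = 1
Since 1 divides 6, solutions exist.

Step 2: Apply extended Euclidean algorithm to find gcd.
We find integers such that 193*x0 + 52*y0 = 1

Step 3: Scale the particular solution.
Multiply by 6/1 = 6:
r = -42, w = 156

Step 4: Verify.
193*(-42) + 52*(156) = 6 = 6 ✓

r = -42, w = 156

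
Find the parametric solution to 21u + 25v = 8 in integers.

Step 1: Compute gcd(21, 25) = 1.
Since 1 divides 8, solutions exist.

Step 2: Find a particular solution using extended Euclidean algorithm.
We get u₀ = 48, v₀ = -40.
Check: 21*48 + 25*-40 = 8 = 8 ✓

Step 3: Write the general solution.
u = 48 + (25/1)t = 48 + 25t
v = -40 - (21/1)t = -40 - 21t
for any integer t.

u = 48 + 25t, v = -40 - 21t for integer t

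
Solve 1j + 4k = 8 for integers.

Step 1: Check solvability.
gcd(1, 4) = 1
Since 1 divides 8, solutions exist.

Step 2: Apply extended Euclidean algorithm to find gcd.
We find integers such that 1*x0 + 4*y0 = 1

Step 3: Scale the particular solution.
Multiply by 8/1 = 8:
j = 8, k = 0

Step 4: Verify.
1*(8) + 4*(0) = 8 = 8 ✓

j = 8, k = 0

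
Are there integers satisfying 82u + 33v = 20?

Step 1: Compute gcd(82, 33).
gcd(82, 33) = 1

Step 2: Check divisibility.
Does 1 divide 20? 20 = 1 x 20, so yes.

By the theorem on linear Diophantine equations, 82u + 33v = 20 has integer solutions if and only if gcd(82, 33) divides 20. Since 1 | 20, solutions exist.

Yes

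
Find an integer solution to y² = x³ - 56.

Try small integer x values and check whether x³ - 56 is a perfect square.
x = 18: x³ - 56 = 18³ - 56 = 5832 - 56 = 5776
Is 5776 a perfect square? 76² = 5776 ✓
So (x, y) = (18, 76) is a solution.

x = 18, y = 76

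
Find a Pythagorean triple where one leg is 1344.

We need the other leg and hypotenuse such that 1344² + x² = c².
Take x = 1508, c = 2020: 1344² + 1508² = 1806336 + 2274064 = 4080400 = 2020² ✓
Triple: (1508, 1344, 2020)

(1508, 1344, 2020)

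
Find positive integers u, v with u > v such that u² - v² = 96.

Factor: u² - v² = (u+v)(u-v) = 96.
We need two factors of 96 with the same parity.
Use u+v = 48 and u-v = 2 (product 48·2 = 96).
Adding: 2u = 50, so u = 25.
Subtracting: 2v = 46, so v = 23.
Check: 25² - 23² = 625 - 529 = 96 ✓

u = 25, v = 23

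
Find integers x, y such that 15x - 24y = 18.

Step 1: Check solvability.
gcd(15, 24) = 3
Since 3 divides 18, solutions exist.

Step 2: Apply extended Euclidean algorithm to find gcd.
We find integers such that 15*x0 + 24*y0 = 3

Step 3: Scale the particular solution.
Multiply by 18/3 = 6:
x = -18, y = -12

Step 4: Verify.
15*(-18) - 24*(-12) = 18 = 18 ✓

x = -18, y = -12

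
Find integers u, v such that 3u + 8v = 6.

Step 1: Check solvability.
gcd(3, 8) = 1
Since 1 divides 6, solutions exist.

Step 2: Apply extended Euclidean algorithm to find gcd.
We find integers such that 3*x0 + 8*y0 = 1

Step 3: Scale the particular solution.
Multiply by 6/1 = 6:
u = 18, v = -6

Step 4: Verify.
3*(18) + 8*(-6) = 6 = 6 ✓

u = 18, v = -6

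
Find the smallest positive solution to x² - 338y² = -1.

We need x² = 338y² - 1. Try successive y:
y = 1: x² = 338·1² - 1 = 337, not a perfect square
y = 2: x² = 338·2² - 1 = 1351, not a perfect square
y = 3: x² = 338·3² - 1 = 3041, not a perfect square
...
y = 13: x² = 338·13² - 1 = 57121 = 239² ✓
Check: 239² - 338·13² = 57121 - 57122 = -1 ✓

x = 239, y = 13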